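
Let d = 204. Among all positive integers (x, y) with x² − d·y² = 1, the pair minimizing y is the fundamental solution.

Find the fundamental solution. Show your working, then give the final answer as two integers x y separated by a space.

√204 → a₀=14, period (3,1,1,6,1,1,3,28); ℓ=8 even so k=7
step 0: (14, 1)  from 14·(1,0) + (0,1)
step 1: (43, 3)  from 3·(14,1) + (1,0)
step 2: (57, 4)  from 1·(43,3) + (14,1)
step 3: (100, 7)  from 1·(57,4) + (43,3)
step 4: (657, 46)  from 6·(100,7) + (57,4)
step 5: (757, 53)  from 1·(657,46) + (100,7)
step 6: (1414, 99)  from 1·(757,53) + (657,46)
step 7: (4999, 350)  from 3·(1414,99) + (757,53)
fundamental: x₁=4999, y₁=350  (since 24990001 − 204·122500 = 1)

4999 350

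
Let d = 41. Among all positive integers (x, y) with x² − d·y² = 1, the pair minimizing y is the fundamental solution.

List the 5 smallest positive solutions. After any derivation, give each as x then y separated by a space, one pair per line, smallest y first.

2049 320
8396801 1311360
34410088449 5373952960
141012534067201 22022457918720
577869330197301249 90248027176961600

√41 = [6; 2,2,12, …], period ℓ=3 (odd) → k=5
k=0  a_k=6  p_k/q_k = 6/1
…
k=2  a_k=2  p_k/q_k = 32/5
k=3  a_k=12  p_k/q_k = 397/62
k=4  a_k=2  p_k/q_k = 826/129
k=5  a_k=2  p_k/q_k = 2049/320
→ (2049, 320).  Check: 2049²=4198401, 41·320²=4198400, difference 1.
k=2:  x_2 = 2049·2049+41·320·320 = 8396801,  y_2 = 2049·320+320·2049 = 1311360
k=3:  x_3 = 2049·8396801+41·320·1311360 = 34410088449,  y_3 = 2049·1311360+320·8396801 = 5373952960
k=4:  x_4 = 2049·34410088449+41·320·5373952960 = 141012534067201,  y_4 = 2049·5373952960+320·34410088449 = 22022457918720
k=5:  x_5 = 2049·141012534067201+41·320·22022457918720 = 577869330197301249,  y_5 = 2049·22022457918720+320·141012534067201 = 90248027176961600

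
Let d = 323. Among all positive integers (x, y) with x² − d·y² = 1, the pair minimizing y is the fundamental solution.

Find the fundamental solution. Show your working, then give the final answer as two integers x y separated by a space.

[17; 1,34] for √323; ℓ=2 ⇒ convergent index 1
a_0=17:  p_0=17·1+0=17,  q_0=17·0+1=1
a_1=1:  p_1=1·17+1=18,  q_1=1·1+0=1
fundamental: x₁=18, y₁=1  (since 324 − 323·1 = 1)

18 1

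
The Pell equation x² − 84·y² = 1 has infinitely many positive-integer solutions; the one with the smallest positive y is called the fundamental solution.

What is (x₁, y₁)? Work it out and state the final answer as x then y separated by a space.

55 6

d=84: √d = [9; 6,18] (ℓ=2, even), read p_1/q_1
a_0=9:  p_0=9·1+0=9,  q_0=9·0+1=1
a_1=6:  p_1=6·9+1=55,  q_1=6·1+0=6
(x₁, y₁) = (55, 6);  55² − 84·6² = 1 ✓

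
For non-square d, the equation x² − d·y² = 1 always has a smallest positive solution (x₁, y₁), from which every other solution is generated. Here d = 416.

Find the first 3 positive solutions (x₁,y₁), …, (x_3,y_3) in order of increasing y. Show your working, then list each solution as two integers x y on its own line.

5201 255
54100801 2652510
562756526801 27591408765

d=416: √d = [20; 2,1,1,9,1,1,2,40] (ℓ=8, even), read p_7/q_7
k=0  a_k=20  p_k/q_k = 20/1
k=1  a_k=2  p_k/q_k = 41/2
k=2  a_k=1  p_k/q_k = 61/3
k=3  a_k=1  p_k/q_k = 102/5
…
k=6  a_k=1  p_k/q_k = 2060/101
k=7  a_k=2  p_k/q_k = 5201/255
(x₁, y₁) = (5201, 255);  5201² − 416·255² = 1 ✓
(x_2, y_2) = (5201·5201 + 416·255·255, 5201·255 + 255·5201) = (54100801, 2652510)
(x_3, y_3) = (5201·54100801 + 416·255·2652510, 5201·2652510 + 255·54100801) = (562756526801, 27591408765)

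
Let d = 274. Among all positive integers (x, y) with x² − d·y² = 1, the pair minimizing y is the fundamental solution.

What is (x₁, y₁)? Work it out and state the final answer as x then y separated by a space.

3959299 239190

d=274: √d = [16; 1,1,4,4,1,1,32] (ℓ=7, odd), read p_13/q_13
a_0=16:  p_0=16·1+0=16,  q_0=16·0+1=1
…
a_7=32:  p_7=32·1407+778=45802,  q_7=32·85+47=2767
…
a_12=1:  p_12=1·1770023+419253=2189276,  q_12=1·106931+25328=132259
a_13=1:  p_13=1·2189276+1770023=3959299,  q_13=1·132259+106931=239190
→ (3959299, 239190).  Check: 3959299²=15676048571401, 274·239190²=15676048571400, difference 1.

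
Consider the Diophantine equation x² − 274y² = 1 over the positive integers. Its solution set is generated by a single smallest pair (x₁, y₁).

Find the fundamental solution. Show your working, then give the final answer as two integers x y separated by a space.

[16; 1,1,4,4,1,1,32] for √274; ℓ=7 ⇒ convergent index 13
a_0=16:  p_0=16·1+0=16,  q_0=16·0+1=1
a_1=1:  p_1=1·16+1=17,  q_1=1·1+0=1
…
a_4=4:  p_4=4·149+33=629,  q_4=4·9+2=38
…
a_6=1:  p_6=1·778+629=1407,  q_6=1·47+38=85
a_7=32:  p_7=32·1407+778=45802,  q_7=32·85+47=2767
a_8=1:  p_8=1·45802+1407=47209,  q_8=1·2767+85=2852
a_9=1:  p_9=1·47209+45802=93011,  q_9=1·2852+2767=5619
a_10=4:  p_10=4·93011+47209=419253,  q_10=4·5619+2852=25328
a_11=4:  p_11=4·419253+93011=1770023,  q_11=4·25328+5619=106931
a_12=1:  p_12=1·1770023+419253=2189276,  q_12=1·106931+25328=132259
a_13=1:  p_13=1·2189276+1770023=3959299,  q_13=1·132259+106931=239190
→ (3959299, 239190).  Check: 3959299²=15676048571401, 274·239190²=15676048571400, difference 1.

3959299 239190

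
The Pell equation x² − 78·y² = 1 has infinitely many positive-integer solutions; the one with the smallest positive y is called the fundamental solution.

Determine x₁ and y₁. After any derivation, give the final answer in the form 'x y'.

√78 → a₀=8, period (1,4,1,16); ℓ=4 even so k=3
k=0  a_k=8  p_k/q_k = 8/1
…
k=2  a_k=4  p_k/q_k = 44/5
k=3  a_k=1  p_k/q_k = 53/6
(x₁, y₁) = (53, 6);  53² − 78·6² = 1 ✓

53 6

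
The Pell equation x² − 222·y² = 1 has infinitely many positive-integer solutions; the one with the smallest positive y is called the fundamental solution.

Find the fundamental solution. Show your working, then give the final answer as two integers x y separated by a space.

[14; 1,8,1,28] for √222; ℓ=4 ⇒ convergent index 3
a_0=14:  p_0=14·1+0=14,  q_0=14·0+1=1
…
a_2=8:  p_2=8·15+14=134,  q_2=8·1+1=9
a_3=1:  p_3=1·134+15=149,  q_3=1·9+1=10
fundamental: x₁=149, y₁=10  (since 22201 − 222·100 = 1)

149 10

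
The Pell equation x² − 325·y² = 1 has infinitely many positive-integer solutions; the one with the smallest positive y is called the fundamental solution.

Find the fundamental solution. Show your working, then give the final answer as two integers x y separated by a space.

649 36

√325 → a₀=18, period (36); ℓ=1 odd so k=1
a_0=18:  p_0=18·1+0=18,  q_0=18·0+1=1
a_1=36:  p_1=36·18+1=649,  q_1=36·1+0=36
→ (649, 36).  Check: 649²=421201, 325·36²=421200, difference 1.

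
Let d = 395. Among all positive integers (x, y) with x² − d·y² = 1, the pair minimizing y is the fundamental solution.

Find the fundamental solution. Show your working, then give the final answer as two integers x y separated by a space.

√395 → a₀=19, period (1,6,1,38); ℓ=4 even so k=3
a_0=19:  p_0=19·1+0=19,  q_0=19·0+1=1
a_1=1:  p_1=1·19+1=20,  q_1=1·1+0=1
a_2=6:  p_2=6·20+19=139,  q_2=6·1+1=7
a_3=1:  p_3=1·139+20=159,  q_3=1·7+1=8
(x₁, y₁) = (159, 8);  159² − 395·8² = 1 ✓

159 8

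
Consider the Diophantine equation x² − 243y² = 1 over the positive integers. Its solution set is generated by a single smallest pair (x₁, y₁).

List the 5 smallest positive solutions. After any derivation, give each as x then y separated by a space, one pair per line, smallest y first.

√243 → a₀=15, period (1,1,2,3,15,3,2,1,1,30); ℓ=10 even so k=9
k=0  a_k=15  p_k/q_k = 15/1
…
k=2  a_k=1  p_k/q_k = 31/2
…
k=6  a_k=3  p_k/q_k = 12424/797
k=7  a_k=2  p_k/q_k = 28901/1854
k=8  a_k=1  p_k/q_k = 41325/2651
k=9  a_k=1  p_k/q_k = 70226/4505
→ (70226, 4505).  Check: 70226²=4931691076, 243·4505²=4931691075, difference 1.
(70226+4505√243)^2 = 9863382151 + 632736260√243
(70226+4505√243)^3 = 1385331749802026 + 88869073185015√243
(70226+4505√243)^4 = 194572614913330773601 + 12481839066348990520√243
(70226+4505√243)^5 = 27328112908421802064005626 + 1753099260457979343330025√243

70226 4505
9863382151 632736260
1385331749802026 88869073185015
194572614913330773601 12481839066348990520
27328112908421802064005626 1753099260457979343330025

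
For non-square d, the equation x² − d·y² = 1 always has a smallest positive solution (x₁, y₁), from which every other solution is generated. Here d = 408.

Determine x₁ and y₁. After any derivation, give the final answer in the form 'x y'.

101 5

√408 → a₀=20, period (5,40); ℓ=2 even so k=1
k=0  a_k=20  p_k/q_k = 20/1
k=1  a_k=5  p_k/q_k = 101/5
→ (101, 5).  Check: 101²=10201, 408·5²=10200, difference 1.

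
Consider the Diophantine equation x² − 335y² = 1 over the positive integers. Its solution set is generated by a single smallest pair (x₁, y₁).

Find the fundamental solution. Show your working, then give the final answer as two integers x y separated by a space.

d=335: √d = [18; 3,3,3,36] (ℓ=4, even), read p_3/q_3
step 0: (18, 1)  from 18·(1,0) + (0,1)
step 1: (55, 3)  from 3·(18,1) + (1,0)
step 2: (183, 10)  from 3·(55,3) + (18,1)
step 3: (604, 33)  from 3·(183,10) + (55,3)
→ (604, 33).  Check: 604²=364816, 335·33²=364815, difference 1.

604 33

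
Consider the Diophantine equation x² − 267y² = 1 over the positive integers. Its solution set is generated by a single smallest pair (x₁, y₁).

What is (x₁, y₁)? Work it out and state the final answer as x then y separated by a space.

2402 147

[16; 2,1,15,1,2,32] for √267; ℓ=6 ⇒ convergent index 5
step 0: (16, 1)  from 16·(1,0) + (0,1)
step 1: (33, 2)  from 2·(16,1) + (1,0)
step 2: (49, 3)  from 1·(33,2) + (16,1)
…
step 4: (817, 50)  from 1·(768,47) + (49,3)
step 5: (2402, 147)  from 2·(817,50) + (768,47)
fundamental: x₁=2402, y₁=147  (since 5769604 − 267·21609 = 1)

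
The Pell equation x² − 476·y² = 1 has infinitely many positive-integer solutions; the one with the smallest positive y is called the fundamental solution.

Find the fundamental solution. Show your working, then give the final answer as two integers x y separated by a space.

28799 1320

√476 = [21; 1,4,2,10,2,4,1,42, …], period ℓ=8 (even) → k=7
a_0=21:  p_0=21·1+0=21,  q_0=21·0+1=1
…
a_3=2:  p_3=2·109+22=240,  q_3=2·5+1=11
a_4=10:  p_4=10·240+109=2509,  q_4=10·11+5=115
…
a_6=4:  p_6=4·5258+2509=23541,  q_6=4·241+115=1079
a_7=1:  p_7=1·23541+5258=28799,  q_7=1·1079+241=1320
→ (28799, 1320).  Check: 28799²=829382401, 476·1320²=829382400, difference 1.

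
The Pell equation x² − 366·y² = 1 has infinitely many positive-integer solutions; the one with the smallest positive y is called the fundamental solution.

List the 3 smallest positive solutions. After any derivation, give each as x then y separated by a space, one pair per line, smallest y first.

907925 47458
1648655611249 86176609300
2993711291685588725 156483795997357542

√366 → a₀=19, period (7,1,1,1,2,12,2,1,1,1,7,38); ℓ=12 even so k=11
step 0: (19, 1)  from 19·(1,0) + (0,1)
…
step 7: (30055, 1571)  from 2·(14444,755) + (1167,61)
…
step 10: (119053, 6223)  from 1·(74554,3897) + (44499,2326)
step 11: (907925, 47458)  from 7·(119053,6223) + (74554,3897)
(x₁, y₁) = (907925, 47458);  907925² − 366·47458² = 1 ✓
k=2:  x_2 = 907925·907925+366·47458·47458 = 1648655611249,  y_2 = 907925·47458+47458·907925 = 86176609300
k=3:  x_3 = 907925·1648655611249+366·47458·86176609300 = 2993711291685588725,  y_3 = 907925·86176609300+47458·1648655611249 = 156483795997357542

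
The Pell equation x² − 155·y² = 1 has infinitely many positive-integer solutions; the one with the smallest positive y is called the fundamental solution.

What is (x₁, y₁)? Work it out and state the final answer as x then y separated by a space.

d=155: √d = [12; 2,4,2,24] (ℓ=4, even), read p_3/q_3
a_0=12:  p_0=12·1+0=12,  q_0=12·0+1=1
…
a_2=4:  p_2=4·25+12=112,  q_2=4·2+1=9
a_3=2:  p_3=2·112+25=249,  q_3=2·9+2=20
fundamental: x₁=249, y₁=20  (since 62001 − 155·400 = 1)

249 20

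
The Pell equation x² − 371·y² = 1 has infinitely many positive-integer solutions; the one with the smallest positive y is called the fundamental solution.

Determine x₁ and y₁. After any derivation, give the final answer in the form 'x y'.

1695 88

√371 → a₀=19, period (3,1,4,1,3,38); ℓ=6 even so k=5
step 0: (19, 1)  from 19·(1,0) + (0,1)
…
step 4: (443, 23)  from 1·(366,19) + (77,4)
step 5: (1695, 88)  from 3·(443,23) + (366,19)
→ (1695, 88).  Check: 1695²=2873025, 371·88²=2873024, difference 1.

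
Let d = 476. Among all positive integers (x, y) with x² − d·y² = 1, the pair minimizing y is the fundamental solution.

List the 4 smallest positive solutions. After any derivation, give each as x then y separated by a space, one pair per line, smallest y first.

√476 = [21; 1,4,2,10,2,4,1,42, …], period ℓ=8 (even) → k=7
step 0: (21, 1)  from 21·(1,0) + (0,1)
step 1: (22, 1)  from 1·(21,1) + (1,0)
…
step 3: (240, 11)  from 2·(109,5) + (22,1)
…
step 6: (23541, 1079)  from 4·(5258,241) + (2509,115)
step 7: (28799, 1320)  from 1·(23541,1079) + (5258,241)
(x₁, y₁) = (28799, 1320);  28799² − 476·1320² = 1 ✓
n=2: (28799,1320)∘(28799,1320) = (28799·28799+476·1320·1320, 28799·1320+1320·28799) = (1658764801,76029360)
n=3: (1658764801,76029360)∘(28799,1320) = (28799·1658764801+476·1320·76029360, 28799·76029360+1320·1658764801) = (95541534979199,4379139075960)
n=4: (95541534979199,4379139075960)∘(28799,1320) = (28799·95541534979199+476·1320·4379139075960, 28799·4379139075960+1320·95541534979199) = (5503001330073139201,252229652421114720)

28799 1320
1658764801 76029360
95541534979199 4379139075960
5503001330073139201 252229652421114720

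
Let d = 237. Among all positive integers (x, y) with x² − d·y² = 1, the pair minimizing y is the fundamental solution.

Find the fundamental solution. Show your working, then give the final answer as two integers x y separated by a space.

228151 14820

√237 → a₀=15, period (2,1,1,7,10,7,1,1,2,30); ℓ=10 even so k=9
a_0=15:  p_0=15·1+0=15,  q_0=15·0+1=1
…
a_2=1:  p_2=1·31+15=46,  q_2=1·2+1=3
…
a_6=7:  p_6=7·5927+585=42074,  q_6=7·385+38=2733
…
a_8=1:  p_8=1·48001+42074=90075,  q_8=1·3118+2733=5851
a_9=2:  p_9=2·90075+48001=228151,  q_9=2·5851+3118=14820
→ (228151, 14820).  Check: 228151²=52052878801, 237·14820²=52052878800, difference 1.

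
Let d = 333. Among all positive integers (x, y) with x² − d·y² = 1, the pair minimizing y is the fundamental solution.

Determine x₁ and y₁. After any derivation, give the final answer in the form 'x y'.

[18; 4,36] for √333; ℓ=2 ⇒ convergent index 1
k=0  a_k=18  p_k/q_k = 18/1
k=1  a_k=4  p_k/q_k = 73/4
fundamental: x₁=73, y₁=4  (since 5329 − 333·16 = 1)

73 4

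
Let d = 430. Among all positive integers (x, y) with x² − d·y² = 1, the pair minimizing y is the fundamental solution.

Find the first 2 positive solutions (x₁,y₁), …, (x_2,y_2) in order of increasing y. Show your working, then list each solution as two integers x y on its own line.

2862251 138030
16384961574001 790153011060

[20; 1,2,1,3,1,…,2,1,40] for √430; ℓ=14 ⇒ convergent index 13
step 0: (20, 1)  from 20·(1,0) + (0,1)
step 1: (21, 1)  from 1·(20,1) + (1,0)
…
step 4: (311, 15)  from 3·(83,4) + (62,3)
…
step 6: (2675, 129)  from 6·(394,19) + (311,15)
…
step 8: (133439, 6435)  from 6·(21794,1051) + (2675,129)
…
step 10: (599138, 28893)  from 3·(155233,7486) + (133439,6435)
…
step 12: (2107880, 101651)  from 2·(754371,36379) + (599138,28893)
step 13: (2862251, 138030)  from 1·(2107880,101651) + (754371,36379)
fundamental: x₁=2862251, y₁=138030  (since 8192480787001 − 430·19052280900 = 1)
(x_2, y_2) = (2862251·2862251 + 430·138030·138030, 2862251·138030 + 138030·2862251) = (16384961574001, 790153011060)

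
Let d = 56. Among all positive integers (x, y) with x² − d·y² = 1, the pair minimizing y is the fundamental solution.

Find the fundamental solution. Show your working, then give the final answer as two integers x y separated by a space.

15 2

[7; 2,14] for √56; ℓ=2 ⇒ convergent index 1
step 0: (7, 1)  from 7·(1,0) + (0,1)
step 1: (15, 2)  from 2·(7,1) + (1,0)
fundamental: x₁=15, y₁=2  (since 225 − 56·4 = 1)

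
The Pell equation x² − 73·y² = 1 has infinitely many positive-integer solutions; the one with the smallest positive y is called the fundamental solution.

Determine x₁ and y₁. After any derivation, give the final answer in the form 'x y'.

√73 = [8; 1,1,5,5,1,1,16, …], period ℓ=7 (odd) → k=13
step 0: (8, 1)  from 8·(1,0) + (0,1)
step 1: (9, 1)  from 1·(8,1) + (1,0)
…
step 3: (94, 11)  from 5·(17,2) + (9,1)
…
step 7: (17669, 2068)  from 16·(1068,125) + (581,68)
…
step 9: (36406, 4261)  from 1·(18737,2193) + (17669,2068)
step 10: (200767, 23498)  from 5·(36406,4261) + (18737,2193)
step 11: (1040241, 121751)  from 5·(200767,23498) + (36406,4261)
step 12: (1241008, 145249)  from 1·(1040241,121751) + (200767,23498)
step 13: (2281249, 267000)  from 1·(1241008,145249) + (1040241,121751)
fundamental: x₁=2281249, y₁=267000  (since 5204097000001 − 73·71289000000 = 1)

2281249 267000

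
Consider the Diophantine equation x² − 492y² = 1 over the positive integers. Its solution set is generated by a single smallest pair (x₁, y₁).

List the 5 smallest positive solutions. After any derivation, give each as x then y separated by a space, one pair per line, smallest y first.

29767 1342
1772148577 79894628
105503093353351 4756446782010
6281021157926249857 283170302640288712
373934313510478265633287 16858260792630501398198

d=492: √d = [22; 5,1,1,10,1,1,5,44] (ℓ=8, even), read p_7/q_7
i=0: a=22 ⇒ p=22, q=1
…
i=3: a=1 ⇒ p=244, q=11
i=4: a=10 ⇒ p=2573, q=116
…
i=6: a=1 ⇒ p=5390, q=243
i=7: a=5 ⇒ p=29767, q=1342
(x₁, y₁) = (29767, 1342);  29767² − 492·1342² = 1 ✓
(29767+1342√492)^2 = 1772148577 + 79894628√492
(29767+1342√492)^3 = 105503093353351 + 4756446782010√492
(29767+1342√492)^4 = 6281021157926249857 + 283170302640288712√492
(29767+1342√492)^5 = 373934313510478265633287 + 16858260792630501398198√492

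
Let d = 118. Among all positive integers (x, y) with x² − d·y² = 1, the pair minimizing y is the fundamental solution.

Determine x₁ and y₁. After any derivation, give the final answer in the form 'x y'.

306917 28254

[10; 1,6,3,2,10,2,3,6,1,20] for √118; ℓ=10 ⇒ convergent index 9
step 0: (10, 1)  from 10·(1,0) + (0,1)
step 1: (11, 1)  from 1·(10,1) + (1,0)
step 2: (76, 7)  from 6·(11,1) + (10,1)
step 3: (239, 22)  from 3·(76,7) + (11,1)
…
step 5: (5779, 532)  from 10·(554,51) + (239,22)
step 6: (12112, 1115)  from 2·(5779,532) + (554,51)
…
step 8: (264802, 24377)  from 6·(42115,3877) + (12112,1115)
step 9: (306917, 28254)  from 1·(264802,24377) + (42115,3877)
→ (306917, 28254).  Check: 306917²=94198044889, 118·28254²=94198044888, difference 1.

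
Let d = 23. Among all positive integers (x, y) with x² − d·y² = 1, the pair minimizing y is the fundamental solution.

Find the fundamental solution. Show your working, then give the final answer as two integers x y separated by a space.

24 5

[4; 1,3,1,8] for √23; ℓ=4 ⇒ convergent index 3
k=0  a_k=4  p_k/q_k = 4/1
…
k=2  a_k=3  p_k/q_k = 19/4
k=3  a_k=1  p_k/q_k = 24/5
(x₁, y₁) = (24, 5);  24² − 23·5² = 1 ✓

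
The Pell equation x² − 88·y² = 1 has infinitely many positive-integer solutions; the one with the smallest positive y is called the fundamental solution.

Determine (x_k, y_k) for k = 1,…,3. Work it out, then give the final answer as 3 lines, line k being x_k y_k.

197 21
77617 8274
30580901 3259935

d=88: √d = [9; 2,1,1,1,2,18] (ℓ=6, even), read p_5/q_5
k=0  a_k=9  p_k/q_k = 9/1
…
k=2  a_k=1  p_k/q_k = 28/3
k=3  a_k=1  p_k/q_k = 47/5
k=4  a_k=1  p_k/q_k = 75/8
k=5  a_k=2  p_k/q_k = 197/21
(x₁, y₁) = (197, 21);  197² − 88·21² = 1 ✓
n=2: (197,21)∘(197,21) = (197·197+88·21·21, 197·21+21·197) = (77617,8274)
n=3: (77617,8274)∘(197,21) = (197·77617+88·21·8274, 197·8274+21·77617) = (30580901,3259935)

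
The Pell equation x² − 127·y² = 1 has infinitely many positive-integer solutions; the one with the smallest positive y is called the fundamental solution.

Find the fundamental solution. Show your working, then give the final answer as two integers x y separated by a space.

[11; 3,1,2,2,7,11,7,2,2,1,3,22] for √127; ℓ=12 ⇒ convergent index 11
i=0: a=11 ⇒ p=11, q=1
i=1: a=3 ⇒ p=34, q=3
i=2: a=1 ⇒ p=45, q=4
i=3: a=2 ⇒ p=124, q=11
…
i=5: a=7 ⇒ p=2175, q=193
…
i=10: a=1 ⇒ p=1274561, q=113099
i=11: a=3 ⇒ p=4730624, q=419775
(x₁, y₁) = (4730624, 419775);  4730624² − 127·419775² = 1 ✓

4730624 419775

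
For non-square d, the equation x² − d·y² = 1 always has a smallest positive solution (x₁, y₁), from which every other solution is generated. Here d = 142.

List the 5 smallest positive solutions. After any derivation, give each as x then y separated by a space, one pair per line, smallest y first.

143 12
40897 3432
11696399 981540
3345129217 280717008
956695259663 80284082748

√142 → a₀=11, period (1,10,1,22); ℓ=4 even so k=3
a_0=11:  p_0=11·1+0=11,  q_0=11·0+1=1
…
a_2=10:  p_2=10·12+11=131,  q_2=10·1+1=11
a_3=1:  p_3=1·131+12=143,  q_3=1·11+1=12
(x₁, y₁) = (143, 12);  143² − 142·12² = 1 ✓
n=2: (143,12)∘(143,12) = (143·143+142·12·12, 143·12+12·143) = (40897,3432)
n=3: (40897,3432)∘(143,12) = (143·40897+142·12·3432, 143·3432+12·40897) = (11696399,981540)
n=4: (11696399,981540)∘(143,12) = (143·11696399+142·12·981540, 143·981540+12·11696399) = (3345129217,280717008)
n=5: (3345129217,280717008)∘(143,12) = (143·3345129217+142·12·280717008, 143·280717008+12·3345129217) = (956695259663,80284082748)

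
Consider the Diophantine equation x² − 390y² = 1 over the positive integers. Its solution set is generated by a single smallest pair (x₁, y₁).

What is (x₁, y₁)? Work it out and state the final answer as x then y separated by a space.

79 4

√390 → a₀=19, period (1,2,1,38); ℓ=4 even so k=3
a_0=19:  p_0=19·1+0=19,  q_0=19·0+1=1
…
a_2=2:  p_2=2·20+19=59,  q_2=2·1+1=3
a_3=1:  p_3=1·59+20=79,  q_3=1·3+1=4
→ (79, 4).  Check: 79²=6241, 390·4²=6240, difference 1.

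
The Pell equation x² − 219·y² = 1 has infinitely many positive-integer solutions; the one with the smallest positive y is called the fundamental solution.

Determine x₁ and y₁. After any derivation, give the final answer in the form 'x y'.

[14; 1,3,1,28] for √219; ℓ=4 ⇒ convergent index 3
k=0  a_k=14  p_k/q_k = 14/1
…
k=2  a_k=3  p_k/q_k = 59/4
k=3  a_k=1  p_k/q_k = 74/5
→ (74, 5).  Check: 74²=5476, 219·5²=5475, difference 1.

74 5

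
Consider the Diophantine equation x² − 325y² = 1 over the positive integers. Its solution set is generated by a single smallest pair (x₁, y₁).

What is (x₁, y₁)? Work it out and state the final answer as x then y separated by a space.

√325 = [18; 36, …], period ℓ=1 (odd) → k=1
step 0: (18, 1)  from 18·(1,0) + (0,1)
step 1: (649, 36)  from 36·(18,1) + (1,0)
fundamental: x₁=649, y₁=36  (since 421201 − 325·1296 = 1)

649 36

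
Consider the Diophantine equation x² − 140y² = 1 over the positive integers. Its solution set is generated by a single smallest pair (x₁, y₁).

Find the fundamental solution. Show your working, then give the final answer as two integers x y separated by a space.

√140 = [11; 1,4,1,22, …], period ℓ=4 (even) → k=3
k=0  a_k=11  p_k/q_k = 11/1
…
k=2  a_k=4  p_k/q_k = 59/5
k=3  a_k=1  p_k/q_k = 71/6
fundamental: x₁=71, y₁=6  (since 5041 − 140·36 = 1)

71 6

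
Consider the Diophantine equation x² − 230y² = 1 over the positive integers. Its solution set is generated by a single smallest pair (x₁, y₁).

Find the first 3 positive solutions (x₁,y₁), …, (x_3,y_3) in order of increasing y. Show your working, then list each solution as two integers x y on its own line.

91 6
16561 1092
3014011 198738

[15; 6,30] for √230; ℓ=2 ⇒ convergent index 1
a_0=15:  p_0=15·1+0=15,  q_0=15·0+1=1
a_1=6:  p_1=6·15+1=91,  q_1=6·1+0=6
→ (91, 6).  Check: 91²=8281, 230·6²=8280, difference 1.
k=2:  x_2 = 91·91+230·6·6 = 16561,  y_2 = 91·6+6·91 = 1092
k=3:  x_3 = 91·16561+230·6·1092 = 3014011,  y_3 = 91·1092+6·16561 = 198738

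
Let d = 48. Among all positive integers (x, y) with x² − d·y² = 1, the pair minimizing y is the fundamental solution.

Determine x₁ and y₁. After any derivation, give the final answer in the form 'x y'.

√48 = [6; 1,12, …], period ℓ=2 (even) → k=1
i=0: a=6 ⇒ p=6, q=1
i=1: a=1 ⇒ p=7, q=1
fundamental: x₁=7, y₁=1  (since 49 − 48·1 = 1)

7 1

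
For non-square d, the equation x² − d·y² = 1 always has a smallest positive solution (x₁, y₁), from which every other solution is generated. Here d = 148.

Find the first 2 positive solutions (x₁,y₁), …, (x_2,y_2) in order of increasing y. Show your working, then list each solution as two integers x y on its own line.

73 6
10657 876

√148 = [12; 6,24, …], period ℓ=2 (even) → k=1
step 0: (12, 1)  from 12·(1,0) + (0,1)
step 1: (73, 6)  from 6·(12,1) + (1,0)
→ (73, 6).  Check: 73²=5329, 148·6²=5328, difference 1.
k=2:  x_2 = 73·73+148·6·6 = 10657,  y_2 = 73·6+6·73 = 876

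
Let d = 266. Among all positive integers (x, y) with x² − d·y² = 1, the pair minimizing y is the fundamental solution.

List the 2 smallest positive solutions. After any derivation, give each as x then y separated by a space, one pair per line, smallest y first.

685 42
938449 57540

√266 → a₀=16, period (3,4,3,32); ℓ=4 even so k=3
k=0  a_k=16  p_k/q_k = 16/1
…
k=2  a_k=4  p_k/q_k = 212/13
k=3  a_k=3  p_k/q_k = 685/42
fundamental: x₁=685, y₁=42  (since 469225 − 266·1764 = 1)
(x_2, y_2) = (685·685 + 266·42·42, 685·42 + 42·685) = (938449, 57540)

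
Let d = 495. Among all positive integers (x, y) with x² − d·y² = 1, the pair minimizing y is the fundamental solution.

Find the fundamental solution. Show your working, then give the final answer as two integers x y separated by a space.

89 4

√495 → a₀=22, period (4,44); ℓ=2 even so k=1
k=0  a_k=22  p_k/q_k = 22/1
k=1  a_k=4  p_k/q_k = 89/4
→ (89, 4).  Check: 89²=7921, 495·4²=7920, difference 1.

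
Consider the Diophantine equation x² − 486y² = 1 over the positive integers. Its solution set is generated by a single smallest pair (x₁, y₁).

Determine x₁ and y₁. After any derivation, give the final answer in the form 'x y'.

485 22

√486 → a₀=22, period (22,44); ℓ=2 even so k=1
step 0: (22, 1)  from 22·(1,0) + (0,1)
step 1: (485, 22)  from 22·(22,1) + (1,0)
fundamental: x₁=485, y₁=22  (since 235225 − 486·484 = 1)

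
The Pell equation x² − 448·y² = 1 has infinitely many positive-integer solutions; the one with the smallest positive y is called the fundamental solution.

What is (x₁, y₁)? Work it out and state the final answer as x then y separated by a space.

127 6

√448 → a₀=21, period (6,42); ℓ=2 even so k=1
k=0  a_k=21  p_k/q_k = 21/1
k=1  a_k=6  p_k/q_k = 127/6
fundamental: x₁=127, y₁=6  (since 16129 − 448·36 = 1)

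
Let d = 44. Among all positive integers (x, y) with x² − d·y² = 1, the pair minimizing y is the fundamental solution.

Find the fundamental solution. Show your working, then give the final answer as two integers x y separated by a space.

199 30

√44 = [6; 1,1,1,2,1,1,1,12, …], period ℓ=8 (even) → k=7
step 0: (6, 1)  from 6·(1,0) + (0,1)
…
step 2: (13, 2)  from 1·(7,1) + (6,1)
step 3: (20, 3)  from 1·(13,2) + (7,1)
…
step 6: (126, 19)  from 1·(73,11) + (53,8)
step 7: (199, 30)  from 1·(126,19) + (73,11)
fundamental: x₁=199, y₁=30  (since 39601 − 44·900 = 1)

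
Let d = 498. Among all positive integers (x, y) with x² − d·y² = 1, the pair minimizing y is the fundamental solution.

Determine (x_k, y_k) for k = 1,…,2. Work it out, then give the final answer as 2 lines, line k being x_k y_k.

[22; 3,6,22,6,3,44] for √498; ℓ=6 ⇒ convergent index 5
i=0: a=22 ⇒ p=22, q=1
…
i=2: a=6 ⇒ p=424, q=19
i=3: a=22 ⇒ p=9395, q=421
i=4: a=6 ⇒ p=56794, q=2545
i=5: a=3 ⇒ p=179777, q=8056
(x₁, y₁) = (179777, 8056);  179777² − 498·8056² = 1 ✓
(179777+8056√498)^2 = 64639539457 + 2896567024√498

179777 8056
64639539457 2896567024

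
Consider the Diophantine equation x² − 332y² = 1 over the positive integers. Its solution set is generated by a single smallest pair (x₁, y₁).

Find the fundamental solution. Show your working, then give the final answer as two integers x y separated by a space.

[18; 4,1,1,8,1,1,4,36] for √332; ℓ=8 ⇒ convergent index 7
k=0  a_k=18  p_k/q_k = 18/1
k=1  a_k=4  p_k/q_k = 73/4
…
k=3  a_k=1  p_k/q_k = 164/9
k=4  a_k=8  p_k/q_k = 1403/77
k=5  a_k=1  p_k/q_k = 1567/86
k=6  a_k=1  p_k/q_k = 2970/163
k=7  a_k=4  p_k/q_k = 13447/738
(x₁, y₁) = (13447, 738);  13447² − 332·738² = 1 ✓

13447 738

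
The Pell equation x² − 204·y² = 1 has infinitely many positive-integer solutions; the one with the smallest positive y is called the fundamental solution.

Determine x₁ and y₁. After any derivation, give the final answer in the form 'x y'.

4999 350

√204 = [14; 3,1,1,6,1,1,3,28, …], period ℓ=8 (even) → k=7
i=0: a=14 ⇒ p=14, q=1
…
i=2: a=1 ⇒ p=57, q=4
…
i=6: a=1 ⇒ p=1414, q=99
i=7: a=3 ⇒ p=4999, q=350
(x₁, y₁) = (4999, 350);  4999² − 204·350² = 1 ✓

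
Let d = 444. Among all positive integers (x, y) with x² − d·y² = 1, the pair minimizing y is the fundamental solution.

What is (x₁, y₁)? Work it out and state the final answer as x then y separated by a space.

d=444: √d = [21; 14,42] (ℓ=2, even), read p_1/q_1
k=0  a_k=21  p_k/q_k = 21/1
k=1  a_k=14  p_k/q_k = 295/14
fundamental: x₁=295, y₁=14  (since 87025 − 444·196 = 1)

295 14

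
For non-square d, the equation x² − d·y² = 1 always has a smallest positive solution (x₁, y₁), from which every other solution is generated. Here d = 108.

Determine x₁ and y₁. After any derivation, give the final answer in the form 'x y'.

[10; 2,1,1,4,1,1,2,20] for √108; ℓ=8 ⇒ convergent index 7
a_0=10:  p_0=10·1+0=10,  q_0=10·0+1=1
a_1=2:  p_1=2·10+1=21,  q_1=2·1+0=2
a_2=1:  p_2=1·21+10=31,  q_2=1·2+1=3
a_3=1:  p_3=1·31+21=52,  q_3=1·3+2=5
a_4=4:  p_4=4·52+31=239,  q_4=4·5+3=23
…
a_6=1:  p_6=1·291+239=530,  q_6=1·28+23=51
a_7=2:  p_7=2·530+291=1351,  q_7=2·51+28=130
fundamental: x₁=1351, y₁=130  (since 1825201 − 108·16900 = 1)

1351 130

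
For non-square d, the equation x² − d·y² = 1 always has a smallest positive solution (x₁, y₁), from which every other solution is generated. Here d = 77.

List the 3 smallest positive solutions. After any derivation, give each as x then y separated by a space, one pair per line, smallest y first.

[8; 1,3,2,3,1,16] for √77; ℓ=6 ⇒ convergent index 5
a_0=8:  p_0=8·1+0=8,  q_0=8·0+1=1
…
a_2=3:  p_2=3·9+8=35,  q_2=3·1+1=4
a_3=2:  p_3=2·35+9=79,  q_3=2·4+1=9
a_4=3:  p_4=3·79+35=272,  q_4=3·9+4=31
a_5=1:  p_5=1·272+79=351,  q_5=1·31+9=40
(x₁, y₁) = (351, 40);  351² − 77·40² = 1 ✓
k=2:  x_2 = 351·351+77·40·40 = 246401,  y_2 = 351·40+40·351 = 28080
k=3:  x_3 = 351·246401+77·40·28080 = 172973151,  y_3 = 351·28080+40·246401 = 19712120

351 40
246401 28080
172973151 19712120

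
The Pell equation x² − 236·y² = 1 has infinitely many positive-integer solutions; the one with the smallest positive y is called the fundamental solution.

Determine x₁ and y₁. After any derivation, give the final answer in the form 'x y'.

561799 36570

√236 → a₀=15, period (2,1,3,5,1,6,1,5,3,1,2,30); ℓ=12 even so k=11
a_0=15:  p_0=15·1+0=15,  q_0=15·0+1=1
…
a_2=1:  p_2=1·31+15=46,  q_2=1·2+1=3
a_3=3:  p_3=3·46+31=169,  q_3=3·3+2=11
a_4=5:  p_4=5·169+46=891,  q_4=5·11+3=58
a_5=1:  p_5=1·891+169=1060,  q_5=1·58+11=69
a_6=6:  p_6=6·1060+891=7251,  q_6=6·69+58=472
a_7=1:  p_7=1·7251+1060=8311,  q_7=1·472+69=541
…
a_9=3:  p_9=3·48806+8311=154729,  q_9=3·3177+541=10072
a_10=1:  p_10=1·154729+48806=203535,  q_10=1·10072+3177=13249
a_11=2:  p_11=2·203535+154729=561799,  q_11=2·13249+10072=36570
→ (561799, 36570).  Check: 561799²=315618116401, 236·36570²=315618116400, difference 1.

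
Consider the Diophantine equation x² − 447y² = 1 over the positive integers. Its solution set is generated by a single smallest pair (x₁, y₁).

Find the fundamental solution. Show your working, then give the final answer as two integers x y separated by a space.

148 7

√447 = [21; 7,42, …], period ℓ=2 (even) → k=1
i=0: a=21 ⇒ p=21, q=1
i=1: a=7 ⇒ p=148, q=7
→ (148, 7).  Check: 148²=21904, 447·7²=21903, difference 1.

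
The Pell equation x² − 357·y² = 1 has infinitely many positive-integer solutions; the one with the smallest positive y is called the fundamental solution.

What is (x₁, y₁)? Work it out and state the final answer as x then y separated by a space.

√357 → a₀=18, period (1,8,2,8,1,36); ℓ=6 even so k=5
a_0=18:  p_0=18·1+0=18,  q_0=18·0+1=1
a_1=1:  p_1=1·18+1=19,  q_1=1·1+0=1
a_2=8:  p_2=8·19+18=170,  q_2=8·1+1=9
a_3=2:  p_3=2·170+19=359,  q_3=2·9+1=19
a_4=8:  p_4=8·359+170=3042,  q_4=8·19+9=161
a_5=1:  p_5=1·3042+359=3401,  q_5=1·161+19=180
fundamental: x₁=3401, y₁=180  (since 11566801 − 357·32400 = 1)

3401 180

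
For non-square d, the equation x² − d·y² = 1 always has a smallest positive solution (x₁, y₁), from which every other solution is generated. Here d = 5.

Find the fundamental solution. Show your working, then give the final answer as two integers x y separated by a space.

9 4

√5 = [2; 4, …], period ℓ=1 (odd) → k=1
a_0=2:  p_0=2·1+0=2,  q_0=2·0+1=1
a_1=4:  p_1=4·2+1=9,  q_1=4·1+0=4
→ (9, 4).  Check: 9²=81, 5·4²=80, difference 1.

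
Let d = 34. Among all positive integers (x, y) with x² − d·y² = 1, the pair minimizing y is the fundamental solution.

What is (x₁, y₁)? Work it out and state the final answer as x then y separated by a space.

[5; 1,4,1,10] for √34; ℓ=4 ⇒ convergent index 3
k=0  a_k=5  p_k/q_k = 5/1
k=1  a_k=1  p_k/q_k = 6/1
k=2  a_k=4  p_k/q_k = 29/5
k=3  a_k=1  p_k/q_k = 35/6
→ (35, 6).  Check: 35²=1225, 34·6²=1224, difference 1.

35 6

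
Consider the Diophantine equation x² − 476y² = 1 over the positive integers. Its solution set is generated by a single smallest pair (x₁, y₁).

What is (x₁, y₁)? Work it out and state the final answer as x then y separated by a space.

d=476: √d = [21; 1,4,2,10,2,4,1,42] (ℓ=8, even), read p_7/q_7
step 0: (21, 1)  from 21·(1,0) + (0,1)
…
step 2: (109, 5)  from 4·(22,1) + (21,1)
step 3: (240, 11)  from 2·(109,5) + (22,1)
…
step 5: (5258, 241)  from 2·(2509,115) + (240,11)
step 6: (23541, 1079)  from 4·(5258,241) + (2509,115)
step 7: (28799, 1320)  from 1·(23541,1079) + (5258,241)
→ (28799, 1320).  Check: 28799²=829382401, 476·1320²=829382400, difference 1.

28799 1320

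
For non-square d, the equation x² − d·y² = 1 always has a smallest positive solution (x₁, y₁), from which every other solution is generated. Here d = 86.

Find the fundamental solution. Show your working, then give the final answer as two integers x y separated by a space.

10405 1122

√86 → a₀=9, period (3,1,1,1,8,1,1,1,3,18); ℓ=10 even so k=9
step 0: (9, 1)  from 9·(1,0) + (0,1)
step 1: (28, 3)  from 3·(9,1) + (1,0)
step 2: (37, 4)  from 1·(28,3) + (9,1)
…
step 4: (102, 11)  from 1·(65,7) + (37,4)
…
step 6: (983, 106)  from 1·(881,95) + (102,11)
…
step 8: (2847, 307)  from 1·(1864,201) + (983,106)
step 9: (10405, 1122)  from 3·(2847,307) + (1864,201)
→ (10405, 1122).  Check: 10405²=108264025, 86·1122²=108264024, difference 1.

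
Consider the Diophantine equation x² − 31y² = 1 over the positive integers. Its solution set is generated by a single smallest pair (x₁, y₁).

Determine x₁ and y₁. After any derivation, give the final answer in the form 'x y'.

1520 273

√31 = [5; 1,1,3,5,3,1,1,10, …], period ℓ=8 (even) → k=7
i=0: a=5 ⇒ p=5, q=1
i=1: a=1 ⇒ p=6, q=1
…
i=6: a=1 ⇒ p=863, q=155
i=7: a=1 ⇒ p=1520, q=273
→ (1520, 273).  Check: 1520²=2310400, 31·273²=2310399, difference 1.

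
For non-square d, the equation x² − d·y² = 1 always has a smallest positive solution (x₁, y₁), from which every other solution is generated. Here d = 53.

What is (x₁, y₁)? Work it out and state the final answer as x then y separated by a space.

d=53: √d = [7; 3,1,1,3,14] (ℓ=5, odd), read p_9/q_9
step 0: (7, 1)  from 7·(1,0) + (0,1)
step 1: (22, 3)  from 3·(7,1) + (1,0)
step 2: (29, 4)  from 1·(22,3) + (7,1)
…
step 4: (182, 25)  from 3·(51,7) + (29,4)
step 5: (2599, 357)  from 14·(182,25) + (51,7)
step 6: (7979, 1096)  from 3·(2599,357) + (182,25)
step 7: (10578, 1453)  from 1·(7979,1096) + (2599,357)
step 8: (18557, 2549)  from 1·(10578,1453) + (7979,1096)
step 9: (66249, 9100)  from 3·(18557,2549) + (10578,1453)
fundamental: x₁=66249, y₁=9100  (since 4388930001 − 53·82810000 = 1)

66249 9100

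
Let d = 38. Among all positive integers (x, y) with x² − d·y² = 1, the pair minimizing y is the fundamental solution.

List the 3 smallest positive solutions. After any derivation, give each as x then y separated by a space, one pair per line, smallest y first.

[6; 6,12] for √38; ℓ=2 ⇒ convergent index 1
step 0: (6, 1)  from 6·(1,0) + (0,1)
step 1: (37, 6)  from 6·(6,1) + (1,0)
→ (37, 6).  Check: 37²=1369, 38·6²=1368, difference 1.
n=2: (37,6)∘(37,6) = (37·37+38·6·6, 37·6+6·37) = (2737,444)
n=3: (2737,444)∘(37,6) = (37·2737+38·6·444, 37·444+6·2737) = (202501,32850)

37 6
2737 444
202501 32850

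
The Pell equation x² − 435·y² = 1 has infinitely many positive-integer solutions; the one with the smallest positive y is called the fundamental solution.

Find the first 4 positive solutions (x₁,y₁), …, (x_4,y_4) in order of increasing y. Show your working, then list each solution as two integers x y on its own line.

146 7
42631 2044
12448106 596841
3634804321 174275528

d=435: √d = [20; 1,5,1,40] (ℓ=4, even), read p_3/q_3
step 0: (20, 1)  from 20·(1,0) + (0,1)
…
step 2: (125, 6)  from 5·(21,1) + (20,1)
step 3: (146, 7)  from 1·(125,6) + (21,1)
fundamental: x₁=146, y₁=7  (since 21316 − 435·49 = 1)
k=2:  x_2 = 146·146+435·7·7 = 42631,  y_2 = 146·7+7·146 = 2044
k=3:  x_3 = 146·42631+435·7·2044 = 12448106,  y_3 = 146·2044+7·42631 = 596841
k=4:  x_4 = 146·12448106+435·7·596841 = 3634804321,  y_4 = 146·596841+7·12448106 = 174275528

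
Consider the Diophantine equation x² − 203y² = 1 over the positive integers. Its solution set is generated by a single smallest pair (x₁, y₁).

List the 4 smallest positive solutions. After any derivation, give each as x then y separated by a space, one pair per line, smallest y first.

57 4
6497 456
740601 51980
84422017 5925264

√203 = [14; 4,28, …], period ℓ=2 (even) → k=1
k=0  a_k=14  p_k/q_k = 14/1
k=1  a_k=4  p_k/q_k = 57/4
(x₁, y₁) = (57, 4);  57² − 203·4² = 1 ✓
(x_2, y_2) = (57·57 + 203·4·4, 57·4 + 4·57) = (6497, 456)
(x_3, y_3) = (57·6497 + 203·4·456, 57·456 + 4·6497) = (740601, 51980)
(x_4, y_4) = (57·740601 + 203·4·51980, 57·51980 + 4·740601) = (84422017, 5925264)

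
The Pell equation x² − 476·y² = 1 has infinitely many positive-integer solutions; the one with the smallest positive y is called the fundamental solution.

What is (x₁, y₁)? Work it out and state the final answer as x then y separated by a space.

√476 → a₀=21, period (1,4,2,10,2,4,1,42); ℓ=8 even so k=7
k=0  a_k=21  p_k/q_k = 21/1
…
k=2  a_k=4  p_k/q_k = 109/5
…
k=5  a_k=2  p_k/q_k = 5258/241
k=6  a_k=4  p_k/q_k = 23541/1079
k=7  a_k=1  p_k/q_k = 28799/1320
fundamental: x₁=28799, y₁=1320  (since 829382401 − 476·1742400 = 1)

28799 1320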